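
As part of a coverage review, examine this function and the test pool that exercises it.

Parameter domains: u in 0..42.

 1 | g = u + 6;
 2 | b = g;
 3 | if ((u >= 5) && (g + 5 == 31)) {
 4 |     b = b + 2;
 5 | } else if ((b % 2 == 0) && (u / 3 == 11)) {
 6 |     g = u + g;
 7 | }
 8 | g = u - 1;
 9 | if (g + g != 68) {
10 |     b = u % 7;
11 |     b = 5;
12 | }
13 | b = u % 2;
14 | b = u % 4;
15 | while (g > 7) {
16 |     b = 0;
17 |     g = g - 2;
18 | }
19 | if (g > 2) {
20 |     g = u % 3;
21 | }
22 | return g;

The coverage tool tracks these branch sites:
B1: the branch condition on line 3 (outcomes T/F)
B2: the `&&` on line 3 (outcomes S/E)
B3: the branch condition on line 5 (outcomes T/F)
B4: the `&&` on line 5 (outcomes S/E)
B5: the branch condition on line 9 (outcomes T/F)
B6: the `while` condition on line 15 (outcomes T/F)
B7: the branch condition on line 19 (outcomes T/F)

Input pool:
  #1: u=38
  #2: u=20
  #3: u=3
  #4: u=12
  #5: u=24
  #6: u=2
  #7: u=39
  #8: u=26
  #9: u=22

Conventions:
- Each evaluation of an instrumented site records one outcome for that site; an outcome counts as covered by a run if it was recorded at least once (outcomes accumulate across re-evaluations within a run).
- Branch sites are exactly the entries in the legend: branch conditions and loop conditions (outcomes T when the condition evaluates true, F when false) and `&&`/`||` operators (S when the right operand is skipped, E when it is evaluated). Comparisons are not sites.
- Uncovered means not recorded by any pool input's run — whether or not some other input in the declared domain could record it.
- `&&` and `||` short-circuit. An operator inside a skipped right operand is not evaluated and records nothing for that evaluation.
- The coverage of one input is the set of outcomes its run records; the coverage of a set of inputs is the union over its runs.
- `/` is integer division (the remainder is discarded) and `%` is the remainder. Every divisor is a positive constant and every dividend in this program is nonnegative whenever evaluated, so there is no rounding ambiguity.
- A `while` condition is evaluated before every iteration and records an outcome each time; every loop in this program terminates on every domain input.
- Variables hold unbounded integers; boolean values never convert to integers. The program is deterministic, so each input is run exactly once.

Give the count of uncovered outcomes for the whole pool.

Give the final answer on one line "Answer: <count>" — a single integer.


input #1 (u=38): events B2->E, B1->F, B4->E, B3->F, B5->T, B6->T, B6->T, B6->T, B6->T, B6->T, B6->T, B6->T, B6->T, B6->T, ...; covers B1=F, B2=E, B3=F, B4=E, B5=T, B6=T, B6=F, B7=T
input #2 (u=20): events B2->E, B1->T, B5->T, B6->T, B6->T, B6->T, B6->T, B6->T, B6->T, B6->F, B7->T; covers B1=T, B2=E, B5=T, B6=T, B6=F, B7=T
input #3 (u=3): events B2->S, B1->F, B4->S, B3->F, B5->T, B6->F, B7->F; covers B1=F, B2=S, B3=F, B4=S, B5=T, B6=F, B7=F
input #4 (u=12): events B2->E, B1->F, B4->E, B3->F, B5->T, B6->T, B6->T, B6->F, B7->T; covers B1=F, B2=E, B3=F, B4=E, B5=T, B6=T, B6=F, B7=T
input #5 (u=24): events B2->E, B1->F, B4->E, B3->F, B5->T, B6->T, B6->T, B6->T, B6->T, B6->T, B6->T, B6->T, B6->T, B6->F, ...; covers B1=F, B2=E, B3=F, B4=E, B5=T, B6=T, B6=F, B7=T
input #6 (u=2): events B2->S, B1->F, B4->E, B3->F, B5->T, B6->F, B7->F; covers B1=F, B2=S, B3=F, B4=E, B5=T, B6=F, B7=F
input #7 (u=39): events B2->E, B1->F, B4->S, B3->F, B5->T, B6->T, B6->T, B6->T, B6->T, B6->T, B6->T, B6->T, B6->T, B6->T, ...; covers B1=F, B2=E, B3=F, B4=S, B5=T, B6=T, B6=F, B7=T
input #8 (u=26): events B2->E, B1->F, B4->E, B3->F, B5->T, B6->T, B6->T, B6->T, B6->T, B6->T, B6->T, B6->T, B6->T, B6->T, ...; covers B1=F, B2=E, B3=F, B4=E, B5=T, B6=T, B6=F, B7=T
input #9 (u=22): events B2->E, B1->F, B4->E, B3->F, B5->T, B6->T, B6->T, B6->T, B6->T, B6->T, B6->T, B6->T, B6->F, B7->T; covers B1=F, B2=E, B3=F, B4=E, B5=T, B6=T, B6=F, B7=T
union over the pool: B1=T, B1=F, B2=S, B2=E, B3=F, B4=S, B4=E, B5=T, B6=T, B6=F, B7=T, B7=F
uncovered (2 of 14): B3=T, B5=F
Answer: 2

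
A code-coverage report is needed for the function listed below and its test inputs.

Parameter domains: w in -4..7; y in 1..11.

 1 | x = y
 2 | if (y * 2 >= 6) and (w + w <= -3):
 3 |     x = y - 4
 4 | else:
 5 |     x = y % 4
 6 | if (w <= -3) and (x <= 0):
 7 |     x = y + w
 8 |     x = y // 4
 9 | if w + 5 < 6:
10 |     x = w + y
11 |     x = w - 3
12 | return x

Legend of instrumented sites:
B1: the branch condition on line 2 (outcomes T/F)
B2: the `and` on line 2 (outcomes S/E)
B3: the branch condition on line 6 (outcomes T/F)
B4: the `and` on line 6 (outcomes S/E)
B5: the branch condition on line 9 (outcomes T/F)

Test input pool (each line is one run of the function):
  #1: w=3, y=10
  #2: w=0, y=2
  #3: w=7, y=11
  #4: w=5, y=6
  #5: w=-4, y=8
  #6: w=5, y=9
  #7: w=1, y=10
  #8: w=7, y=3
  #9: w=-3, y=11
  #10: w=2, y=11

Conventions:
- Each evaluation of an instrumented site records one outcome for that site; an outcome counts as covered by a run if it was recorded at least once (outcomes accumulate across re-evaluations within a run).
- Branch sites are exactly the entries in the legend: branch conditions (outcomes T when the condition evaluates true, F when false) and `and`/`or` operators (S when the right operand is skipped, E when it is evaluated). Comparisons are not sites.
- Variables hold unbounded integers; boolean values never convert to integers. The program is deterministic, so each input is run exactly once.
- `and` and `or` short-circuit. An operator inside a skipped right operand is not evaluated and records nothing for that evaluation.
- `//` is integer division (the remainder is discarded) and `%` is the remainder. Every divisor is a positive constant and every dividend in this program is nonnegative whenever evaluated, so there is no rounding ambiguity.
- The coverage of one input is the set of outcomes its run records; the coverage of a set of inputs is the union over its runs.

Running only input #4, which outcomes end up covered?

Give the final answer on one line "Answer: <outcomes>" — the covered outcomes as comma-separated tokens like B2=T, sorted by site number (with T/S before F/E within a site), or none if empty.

Simulating input #4 (w=5, y=6) step by step:
  B2->E, B1->F, B4->S, B3->F, B5->F
as a set, this run covers: B1=F, B2=E, B3=F, B4=S, B5=F

Answer: B1=F, B2=E, B3=F, B4=S, B5=F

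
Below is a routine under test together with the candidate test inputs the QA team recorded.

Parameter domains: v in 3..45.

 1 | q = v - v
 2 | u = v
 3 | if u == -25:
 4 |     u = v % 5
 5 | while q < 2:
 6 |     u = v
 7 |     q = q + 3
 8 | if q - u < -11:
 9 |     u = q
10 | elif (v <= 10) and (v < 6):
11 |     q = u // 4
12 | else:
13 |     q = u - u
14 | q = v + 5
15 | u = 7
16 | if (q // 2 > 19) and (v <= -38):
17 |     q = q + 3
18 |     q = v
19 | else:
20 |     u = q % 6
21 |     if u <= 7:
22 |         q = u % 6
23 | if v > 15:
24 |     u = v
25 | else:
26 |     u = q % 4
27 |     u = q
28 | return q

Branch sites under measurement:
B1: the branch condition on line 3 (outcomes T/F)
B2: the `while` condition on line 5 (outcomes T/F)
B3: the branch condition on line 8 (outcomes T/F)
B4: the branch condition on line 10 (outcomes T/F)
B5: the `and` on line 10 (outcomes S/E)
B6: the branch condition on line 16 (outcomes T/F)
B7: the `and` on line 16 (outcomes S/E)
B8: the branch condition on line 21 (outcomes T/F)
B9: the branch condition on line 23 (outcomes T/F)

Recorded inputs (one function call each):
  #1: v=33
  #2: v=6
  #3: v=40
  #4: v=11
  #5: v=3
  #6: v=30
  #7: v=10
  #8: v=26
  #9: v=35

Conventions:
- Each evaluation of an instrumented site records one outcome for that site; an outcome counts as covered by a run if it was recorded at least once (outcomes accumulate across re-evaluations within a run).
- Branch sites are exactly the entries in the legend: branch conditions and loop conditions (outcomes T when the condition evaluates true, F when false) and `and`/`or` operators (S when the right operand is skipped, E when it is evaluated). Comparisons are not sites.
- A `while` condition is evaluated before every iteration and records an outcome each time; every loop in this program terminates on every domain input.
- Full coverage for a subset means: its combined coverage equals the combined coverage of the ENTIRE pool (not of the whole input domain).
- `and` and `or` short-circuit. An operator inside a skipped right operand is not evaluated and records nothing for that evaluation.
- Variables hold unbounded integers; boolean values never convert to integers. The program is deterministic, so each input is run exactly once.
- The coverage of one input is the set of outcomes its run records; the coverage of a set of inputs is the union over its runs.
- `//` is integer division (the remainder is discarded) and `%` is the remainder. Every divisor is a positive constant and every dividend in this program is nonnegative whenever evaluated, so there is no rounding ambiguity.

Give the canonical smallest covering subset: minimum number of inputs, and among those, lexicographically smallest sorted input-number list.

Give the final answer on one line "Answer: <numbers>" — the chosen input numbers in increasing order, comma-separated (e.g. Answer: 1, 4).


input #1 (v=33): events B1->F, B2->T, B2->F, B3->T, B7->S, B6->F, B8->T, B9->T; covers B1=F, B2=T, B2=F, B3=T, B6=F, B7=S, B8=T, B9=T
input #2 (v=6): events B1->F, B2->T, B2->F, B3->F, B5->E, B4->F, B7->S, B6->F, B8->T, B9->F; covers B1=F, B2=T, B2=F, B3=F, B4=F, B5=E, B6=F, B7=S, B8=T, B9=F
input #3 (v=40): events B1->F, B2->T, B2->F, B3->T, B7->E, B6->F, B8->T, B9->T; covers B1=F, B2=T, B2=F, B3=T, B6=F, B7=E, B8=T, B9=T
input #4 (v=11): events B1->F, B2->T, B2->F, B3->F, B5->S, B4->F, B7->S, B6->F, B8->T, B9->F; covers B1=F, B2=T, B2=F, B3=F, B4=F, B5=S, B6=F, B7=S, B8=T, B9=F
input #5 (v=3): events B1->F, B2->T, B2->F, B3->F, B5->E, B4->T, B7->S, B6->F, B8->T, B9->F; covers B1=F, B2=T, B2=F, B3=F, B4=T, B5=E, B6=F, B7=S, B8=T, B9=F
input #6 (v=30): events B1->F, B2->T, B2->F, B3->T, B7->S, B6->F, B8->T, B9->T; covers B1=F, B2=T, B2=F, B3=T, B6=F, B7=S, B8=T, B9=T
input #7 (v=10): events B1->F, B2->T, B2->F, B3->F, B5->E, B4->F, B7->S, B6->F, B8->T, B9->F; covers B1=F, B2=T, B2=F, B3=F, B4=F, B5=E, B6=F, B7=S, B8=T, B9=F
input #8 (v=26): events B1->F, B2->T, B2->F, B3->T, B7->S, B6->F, B8->T, B9->T; covers B1=F, B2=T, B2=F, B3=T, B6=F, B7=S, B8=T, B9=T
input #9 (v=35): events B1->F, B2->T, B2->F, B3->T, B7->E, B6->F, B8->T, B9->T; covers B1=F, B2=T, B2=F, B3=T, B6=F, B7=E, B8=T, B9=T
together the pool reaches 15 outcomes: B1=F, B2=T, B2=F, B3=T, B3=F, B4=T, B4=F, B5=S, B5=E, B6=F, B7=S, B7=E, B8=T, B9=T, B9=F
size 1 is not enough: best union over all size-1 subsets is 10/15
size 2 is not enough: best union over all size-2 subsets is 13/15
at size 3, {3, 4, 5} reaches all 15 outcomes; every lexicographically earlier size-3 subset fails
Answer: 3, 4, 5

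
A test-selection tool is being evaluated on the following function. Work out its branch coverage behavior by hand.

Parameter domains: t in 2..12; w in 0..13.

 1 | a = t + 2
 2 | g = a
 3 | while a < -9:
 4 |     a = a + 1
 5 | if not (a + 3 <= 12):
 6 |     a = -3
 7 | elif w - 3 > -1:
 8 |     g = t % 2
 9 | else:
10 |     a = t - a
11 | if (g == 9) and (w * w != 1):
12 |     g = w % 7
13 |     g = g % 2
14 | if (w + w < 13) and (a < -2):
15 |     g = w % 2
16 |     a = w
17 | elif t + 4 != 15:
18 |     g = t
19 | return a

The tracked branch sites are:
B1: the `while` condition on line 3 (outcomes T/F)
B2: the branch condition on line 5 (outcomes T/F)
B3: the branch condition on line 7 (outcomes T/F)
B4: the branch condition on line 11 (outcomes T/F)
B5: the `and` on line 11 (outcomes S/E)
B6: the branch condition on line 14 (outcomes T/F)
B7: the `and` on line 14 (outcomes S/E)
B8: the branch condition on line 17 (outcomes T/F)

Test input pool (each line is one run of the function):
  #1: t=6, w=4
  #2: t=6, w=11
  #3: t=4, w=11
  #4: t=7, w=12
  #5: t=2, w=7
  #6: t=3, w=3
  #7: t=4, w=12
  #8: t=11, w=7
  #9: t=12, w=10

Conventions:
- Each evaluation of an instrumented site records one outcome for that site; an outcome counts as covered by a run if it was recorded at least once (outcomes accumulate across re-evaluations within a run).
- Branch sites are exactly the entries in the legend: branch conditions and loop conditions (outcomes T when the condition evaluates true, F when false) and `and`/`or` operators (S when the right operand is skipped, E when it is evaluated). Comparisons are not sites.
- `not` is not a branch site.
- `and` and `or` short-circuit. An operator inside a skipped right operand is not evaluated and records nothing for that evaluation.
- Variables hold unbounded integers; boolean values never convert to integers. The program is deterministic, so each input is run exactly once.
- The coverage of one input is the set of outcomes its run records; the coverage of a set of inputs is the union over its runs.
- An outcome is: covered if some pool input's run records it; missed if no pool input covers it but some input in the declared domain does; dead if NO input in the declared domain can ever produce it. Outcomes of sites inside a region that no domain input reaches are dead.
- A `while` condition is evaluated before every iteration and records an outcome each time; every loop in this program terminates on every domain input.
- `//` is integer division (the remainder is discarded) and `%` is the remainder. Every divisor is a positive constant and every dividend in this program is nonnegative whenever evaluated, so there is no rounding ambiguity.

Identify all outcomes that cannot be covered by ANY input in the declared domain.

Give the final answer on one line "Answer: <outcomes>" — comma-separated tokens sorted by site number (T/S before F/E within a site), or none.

sweeping the full domain (154 inputs) for each outcome:
  B1=T: no domain input ever produces it -> dead
  reachable outcomes have witnesses, e.g. B1=F (e.g. t=2, w=0), B2=T (e.g. t=8, w=0), B2=F (e.g. t=2, w=0), B3=T (e.g. t=2, w=3)

Answer: B1=T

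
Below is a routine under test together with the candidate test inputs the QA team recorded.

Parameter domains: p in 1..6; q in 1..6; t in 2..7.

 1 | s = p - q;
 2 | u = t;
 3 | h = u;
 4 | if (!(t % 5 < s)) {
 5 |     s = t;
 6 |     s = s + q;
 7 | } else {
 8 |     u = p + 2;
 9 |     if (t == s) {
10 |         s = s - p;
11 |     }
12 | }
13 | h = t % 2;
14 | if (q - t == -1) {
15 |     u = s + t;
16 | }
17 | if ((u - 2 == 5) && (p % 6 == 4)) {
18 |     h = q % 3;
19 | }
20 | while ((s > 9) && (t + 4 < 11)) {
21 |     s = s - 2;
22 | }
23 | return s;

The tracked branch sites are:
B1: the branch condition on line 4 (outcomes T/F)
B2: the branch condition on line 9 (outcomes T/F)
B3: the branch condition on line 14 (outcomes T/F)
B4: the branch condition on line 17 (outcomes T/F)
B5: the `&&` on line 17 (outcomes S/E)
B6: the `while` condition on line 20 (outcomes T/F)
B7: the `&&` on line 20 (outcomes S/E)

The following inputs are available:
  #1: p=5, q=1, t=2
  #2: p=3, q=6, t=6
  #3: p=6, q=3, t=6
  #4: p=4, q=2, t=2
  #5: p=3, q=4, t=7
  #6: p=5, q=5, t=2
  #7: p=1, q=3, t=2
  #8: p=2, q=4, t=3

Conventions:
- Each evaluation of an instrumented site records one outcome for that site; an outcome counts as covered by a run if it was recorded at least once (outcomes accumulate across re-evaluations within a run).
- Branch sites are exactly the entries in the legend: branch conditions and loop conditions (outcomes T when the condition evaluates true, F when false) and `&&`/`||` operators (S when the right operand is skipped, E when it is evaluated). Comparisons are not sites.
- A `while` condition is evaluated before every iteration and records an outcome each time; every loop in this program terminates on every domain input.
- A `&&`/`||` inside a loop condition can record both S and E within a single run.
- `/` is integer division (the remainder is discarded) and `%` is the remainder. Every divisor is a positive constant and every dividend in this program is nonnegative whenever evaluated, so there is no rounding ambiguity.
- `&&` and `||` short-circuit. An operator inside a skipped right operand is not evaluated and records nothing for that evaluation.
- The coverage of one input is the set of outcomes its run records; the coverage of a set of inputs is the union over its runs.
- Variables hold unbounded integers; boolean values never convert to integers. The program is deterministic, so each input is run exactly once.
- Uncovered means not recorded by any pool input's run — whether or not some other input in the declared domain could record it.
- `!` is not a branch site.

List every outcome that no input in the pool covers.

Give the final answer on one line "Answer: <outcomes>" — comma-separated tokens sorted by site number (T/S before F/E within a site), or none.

input #1, p=5, q=1, t=2: events B1->F, B2->F, B3->T, B5->S, B4->F, B7->S, B6->F; outcomes B1=F, B2=F, B3=T, B4=F, B5=S, B6=F, B7=S
input #2, p=3, q=6, t=6: events B1->T, B3->F, B5->S, B4->F, B7->E, B6->T, B7->E, B6->T, B7->S, B6->F; outcomes B1=T, B3=F, B4=F, B5=S, B6=T, B6=F, B7=S, B7=E
input #3, p=6, q=3, t=6: events B1->F, B2->F, B3->F, B5->S, B4->F, B7->S, B6->F; outcomes B1=F, B2=F, B3=F, B4=F, B5=S, B6=F, B7=S
input #4, p=4, q=2, t=2: events B1->T, B3->F, B5->S, B4->F, B7->S, B6->F; outcomes B1=T, B3=F, B4=F, B5=S, B6=F, B7=S
input #5, p=3, q=4, t=7: events B1->T, B3->F, B5->E, B4->F, B7->E, B6->F; outcomes B1=T, B3=F, B4=F, B5=E, B6=F, B7=E
input #6, p=5, q=5, t=2: events B1->T, B3->F, B5->S, B4->F, B7->S, B6->F; outcomes B1=T, B3=F, B4=F, B5=S, B6=F, B7=S
input #7, p=1, q=3, t=2: events B1->T, B3->F, B5->S, B4->F, B7->S, B6->F; outcomes B1=T, B3=F, B4=F, B5=S, B6=F, B7=S
input #8, p=2, q=4, t=3: events B1->T, B3->F, B5->S, B4->F, B7->S, B6->F; outcomes B1=T, B3=F, B4=F, B5=S, B6=F, B7=S
union over the pool: B1=T, B1=F, B2=F, B3=T, B3=F, B4=F, B5=S, B5=E, B6=T, B6=F, B7=S, B7=E
uncovered (2 of 14): B2=T, B4=T

Answer: B2=T, B4=T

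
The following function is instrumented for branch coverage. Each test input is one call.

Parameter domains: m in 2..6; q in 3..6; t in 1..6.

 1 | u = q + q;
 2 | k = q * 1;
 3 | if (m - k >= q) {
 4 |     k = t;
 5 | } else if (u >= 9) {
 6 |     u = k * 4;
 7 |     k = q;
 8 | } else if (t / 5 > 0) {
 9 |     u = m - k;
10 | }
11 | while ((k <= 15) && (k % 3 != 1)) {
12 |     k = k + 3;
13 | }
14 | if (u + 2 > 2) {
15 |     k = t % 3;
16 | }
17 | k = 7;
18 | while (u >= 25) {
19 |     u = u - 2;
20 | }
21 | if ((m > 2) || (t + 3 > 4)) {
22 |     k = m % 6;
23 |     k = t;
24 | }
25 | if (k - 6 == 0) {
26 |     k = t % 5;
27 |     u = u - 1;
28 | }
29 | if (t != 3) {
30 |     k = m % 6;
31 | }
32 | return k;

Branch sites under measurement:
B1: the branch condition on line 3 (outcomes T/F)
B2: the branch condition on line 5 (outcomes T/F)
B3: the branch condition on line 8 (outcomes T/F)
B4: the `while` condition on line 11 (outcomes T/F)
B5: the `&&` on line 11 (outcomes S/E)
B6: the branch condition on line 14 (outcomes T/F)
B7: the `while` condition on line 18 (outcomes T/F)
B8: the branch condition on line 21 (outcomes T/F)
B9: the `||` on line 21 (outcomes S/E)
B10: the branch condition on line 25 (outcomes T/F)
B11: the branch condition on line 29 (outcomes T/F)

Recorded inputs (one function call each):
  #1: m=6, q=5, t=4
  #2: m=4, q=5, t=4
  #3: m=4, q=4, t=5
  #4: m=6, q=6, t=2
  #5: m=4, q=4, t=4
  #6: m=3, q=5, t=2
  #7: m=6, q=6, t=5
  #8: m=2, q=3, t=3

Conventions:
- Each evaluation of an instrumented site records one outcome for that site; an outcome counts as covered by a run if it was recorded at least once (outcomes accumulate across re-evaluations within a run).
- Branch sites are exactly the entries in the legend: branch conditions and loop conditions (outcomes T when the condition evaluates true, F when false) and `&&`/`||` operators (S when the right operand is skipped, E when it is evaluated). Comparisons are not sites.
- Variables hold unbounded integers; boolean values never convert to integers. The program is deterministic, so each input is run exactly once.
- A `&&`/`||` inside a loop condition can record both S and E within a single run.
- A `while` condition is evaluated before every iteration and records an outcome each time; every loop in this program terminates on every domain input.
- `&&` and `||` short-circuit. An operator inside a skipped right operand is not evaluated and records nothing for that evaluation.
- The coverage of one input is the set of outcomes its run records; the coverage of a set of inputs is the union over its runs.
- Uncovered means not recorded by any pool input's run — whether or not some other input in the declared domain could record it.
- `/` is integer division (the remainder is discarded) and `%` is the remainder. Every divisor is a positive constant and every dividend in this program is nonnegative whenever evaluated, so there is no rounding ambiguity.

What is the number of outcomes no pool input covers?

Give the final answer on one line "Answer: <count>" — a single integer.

#1 (m=6, q=5, t=4) -> covered: B1=F, B2=T, B4=T, B4=F, B5=S, B5=E, B6=T, B7=F, B8=T, B9=S, B10=F, B11=T
#2 (m=4, q=5, t=4) -> covered: B1=F, B2=T, B4=T, B4=F, B5=S, B5=E, B6=T, B7=F, B8=T, B9=S, B10=F, B11=T
#3 (m=4, q=4, t=5) -> covered: B1=F, B2=F, B3=T, B4=F, B5=E, B6=F, B7=F, B8=T, B9=S, B10=F, B11=T
#4 (m=6, q=6, t=2) -> covered: B1=F, B2=T, B4=T, B4=F, B5=S, B5=E, B6=T, B7=F, B8=T, B9=S, B10=F, B11=T
#5 (m=4, q=4, t=4) -> covered: B1=F, B2=F, B3=F, B4=F, B5=E, B6=T, B7=F, B8=T, B9=S, B10=F, B11=T
#6 (m=3, q=5, t=2) -> covered: B1=F, B2=T, B4=T, B4=F, B5=S, B5=E, B6=T, B7=F, B8=T, B9=S, B10=F, B11=T
#7 (m=6, q=6, t=5) -> covered: B1=F, B2=T, B4=T, B4=F, B5=S, B5=E, B6=T, B7=F, B8=T, B9=S, B10=F, B11=T
#8 (m=2, q=3, t=3) -> covered: B1=F, B2=F, B3=F, B4=T, B4=F, B5=S, B5=E, B6=T, B7=F, B8=T, B9=E, B10=F, B11=F
union over the pool: B1=F, B2=T, B2=F, B3=T, B3=F, B4=T, B4=F, B5=S, B5=E, B6=T, B6=F, B7=F, B8=T, B9=S, B9=E, B10=F, B11=T, B11=F
uncovered (4 of 22): B1=T, B7=T, B8=F, B10=T

Answer: 4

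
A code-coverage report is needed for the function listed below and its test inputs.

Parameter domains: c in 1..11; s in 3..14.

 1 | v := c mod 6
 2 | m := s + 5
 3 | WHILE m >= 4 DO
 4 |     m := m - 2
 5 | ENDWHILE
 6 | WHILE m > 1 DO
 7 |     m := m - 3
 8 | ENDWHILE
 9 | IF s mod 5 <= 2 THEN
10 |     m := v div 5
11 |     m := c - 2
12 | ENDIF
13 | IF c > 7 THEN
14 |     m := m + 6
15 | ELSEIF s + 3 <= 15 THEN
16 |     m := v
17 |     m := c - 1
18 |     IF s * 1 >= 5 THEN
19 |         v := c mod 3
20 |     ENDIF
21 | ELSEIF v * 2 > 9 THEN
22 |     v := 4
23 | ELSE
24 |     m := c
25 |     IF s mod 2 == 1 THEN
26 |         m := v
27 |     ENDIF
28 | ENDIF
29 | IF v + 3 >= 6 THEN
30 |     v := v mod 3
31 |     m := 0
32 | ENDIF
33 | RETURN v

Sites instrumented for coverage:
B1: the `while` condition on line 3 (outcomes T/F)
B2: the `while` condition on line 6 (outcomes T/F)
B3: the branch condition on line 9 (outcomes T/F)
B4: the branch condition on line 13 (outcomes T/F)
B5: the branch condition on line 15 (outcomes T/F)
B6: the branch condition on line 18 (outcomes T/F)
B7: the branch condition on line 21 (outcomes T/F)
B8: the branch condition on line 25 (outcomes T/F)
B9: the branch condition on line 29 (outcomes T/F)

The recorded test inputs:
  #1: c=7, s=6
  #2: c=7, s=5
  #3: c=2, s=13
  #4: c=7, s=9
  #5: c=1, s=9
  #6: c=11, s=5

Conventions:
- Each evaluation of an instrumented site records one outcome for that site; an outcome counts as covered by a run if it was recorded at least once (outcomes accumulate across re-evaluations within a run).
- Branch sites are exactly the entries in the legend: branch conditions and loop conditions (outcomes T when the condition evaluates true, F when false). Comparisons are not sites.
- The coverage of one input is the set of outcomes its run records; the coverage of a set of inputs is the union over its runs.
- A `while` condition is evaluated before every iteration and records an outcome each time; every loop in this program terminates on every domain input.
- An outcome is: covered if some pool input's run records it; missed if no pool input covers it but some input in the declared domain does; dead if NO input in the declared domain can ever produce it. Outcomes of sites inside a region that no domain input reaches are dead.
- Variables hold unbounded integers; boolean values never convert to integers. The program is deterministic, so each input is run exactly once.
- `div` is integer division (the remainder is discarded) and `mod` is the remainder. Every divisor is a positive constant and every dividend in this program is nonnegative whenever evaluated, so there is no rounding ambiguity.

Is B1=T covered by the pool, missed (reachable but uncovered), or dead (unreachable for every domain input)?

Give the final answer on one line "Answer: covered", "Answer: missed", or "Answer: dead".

B1=T is recorded by pool input(s) 1, 2, 3, 4, 5, 6 -> covered

Answer: covered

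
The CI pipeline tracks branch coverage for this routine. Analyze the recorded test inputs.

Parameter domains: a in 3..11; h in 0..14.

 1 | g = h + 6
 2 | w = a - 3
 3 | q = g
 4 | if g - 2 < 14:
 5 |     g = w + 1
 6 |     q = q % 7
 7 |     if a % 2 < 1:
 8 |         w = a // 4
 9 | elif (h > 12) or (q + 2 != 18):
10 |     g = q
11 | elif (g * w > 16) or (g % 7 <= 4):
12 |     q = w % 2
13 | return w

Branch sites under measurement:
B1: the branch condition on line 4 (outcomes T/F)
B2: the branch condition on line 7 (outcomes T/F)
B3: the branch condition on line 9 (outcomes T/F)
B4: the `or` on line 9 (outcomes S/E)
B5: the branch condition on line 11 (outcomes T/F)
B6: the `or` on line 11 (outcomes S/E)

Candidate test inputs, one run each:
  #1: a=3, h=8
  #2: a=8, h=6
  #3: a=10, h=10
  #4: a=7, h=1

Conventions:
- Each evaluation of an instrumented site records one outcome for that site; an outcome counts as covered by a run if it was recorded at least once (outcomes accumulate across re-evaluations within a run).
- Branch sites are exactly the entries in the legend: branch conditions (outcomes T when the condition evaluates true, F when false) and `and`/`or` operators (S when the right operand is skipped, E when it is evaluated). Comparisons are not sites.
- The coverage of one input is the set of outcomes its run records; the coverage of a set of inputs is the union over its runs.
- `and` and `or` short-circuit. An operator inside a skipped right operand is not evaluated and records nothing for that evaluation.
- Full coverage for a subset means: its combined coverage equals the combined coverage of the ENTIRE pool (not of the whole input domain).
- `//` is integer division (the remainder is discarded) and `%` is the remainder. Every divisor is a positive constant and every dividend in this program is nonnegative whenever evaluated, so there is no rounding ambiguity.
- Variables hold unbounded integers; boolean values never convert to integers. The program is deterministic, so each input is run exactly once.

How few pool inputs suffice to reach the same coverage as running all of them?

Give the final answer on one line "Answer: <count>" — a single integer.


test 1 (a=3, h=8) fires B1->T, B2->F; hits B1=T, B2=F
test 2 (a=8, h=6) fires B1->T, B2->T; hits B1=T, B2=T
test 3 (a=10, h=10) fires B1->F, B4->E, B3->F, B6->S, B5->T; hits B1=F, B3=F, B4=E, B5=T, B6=S
test 4 (a=7, h=1) fires B1->T, B2->F; hits B1=T, B2=F
together the pool reaches 8 outcomes: B1=T, B1=F, B2=T, B2=F, B3=F, B4=E, B5=T, B6=S
checked all size-1 subsets: none covers 8 outcomes (max 5/8)
checked all size-2 subsets: none covers 8 outcomes (max 7/8)
at size 3, {1, 2, 3} reaches all 8 outcomes; every lexicographically earlier size-3 subset fails
Answer: 3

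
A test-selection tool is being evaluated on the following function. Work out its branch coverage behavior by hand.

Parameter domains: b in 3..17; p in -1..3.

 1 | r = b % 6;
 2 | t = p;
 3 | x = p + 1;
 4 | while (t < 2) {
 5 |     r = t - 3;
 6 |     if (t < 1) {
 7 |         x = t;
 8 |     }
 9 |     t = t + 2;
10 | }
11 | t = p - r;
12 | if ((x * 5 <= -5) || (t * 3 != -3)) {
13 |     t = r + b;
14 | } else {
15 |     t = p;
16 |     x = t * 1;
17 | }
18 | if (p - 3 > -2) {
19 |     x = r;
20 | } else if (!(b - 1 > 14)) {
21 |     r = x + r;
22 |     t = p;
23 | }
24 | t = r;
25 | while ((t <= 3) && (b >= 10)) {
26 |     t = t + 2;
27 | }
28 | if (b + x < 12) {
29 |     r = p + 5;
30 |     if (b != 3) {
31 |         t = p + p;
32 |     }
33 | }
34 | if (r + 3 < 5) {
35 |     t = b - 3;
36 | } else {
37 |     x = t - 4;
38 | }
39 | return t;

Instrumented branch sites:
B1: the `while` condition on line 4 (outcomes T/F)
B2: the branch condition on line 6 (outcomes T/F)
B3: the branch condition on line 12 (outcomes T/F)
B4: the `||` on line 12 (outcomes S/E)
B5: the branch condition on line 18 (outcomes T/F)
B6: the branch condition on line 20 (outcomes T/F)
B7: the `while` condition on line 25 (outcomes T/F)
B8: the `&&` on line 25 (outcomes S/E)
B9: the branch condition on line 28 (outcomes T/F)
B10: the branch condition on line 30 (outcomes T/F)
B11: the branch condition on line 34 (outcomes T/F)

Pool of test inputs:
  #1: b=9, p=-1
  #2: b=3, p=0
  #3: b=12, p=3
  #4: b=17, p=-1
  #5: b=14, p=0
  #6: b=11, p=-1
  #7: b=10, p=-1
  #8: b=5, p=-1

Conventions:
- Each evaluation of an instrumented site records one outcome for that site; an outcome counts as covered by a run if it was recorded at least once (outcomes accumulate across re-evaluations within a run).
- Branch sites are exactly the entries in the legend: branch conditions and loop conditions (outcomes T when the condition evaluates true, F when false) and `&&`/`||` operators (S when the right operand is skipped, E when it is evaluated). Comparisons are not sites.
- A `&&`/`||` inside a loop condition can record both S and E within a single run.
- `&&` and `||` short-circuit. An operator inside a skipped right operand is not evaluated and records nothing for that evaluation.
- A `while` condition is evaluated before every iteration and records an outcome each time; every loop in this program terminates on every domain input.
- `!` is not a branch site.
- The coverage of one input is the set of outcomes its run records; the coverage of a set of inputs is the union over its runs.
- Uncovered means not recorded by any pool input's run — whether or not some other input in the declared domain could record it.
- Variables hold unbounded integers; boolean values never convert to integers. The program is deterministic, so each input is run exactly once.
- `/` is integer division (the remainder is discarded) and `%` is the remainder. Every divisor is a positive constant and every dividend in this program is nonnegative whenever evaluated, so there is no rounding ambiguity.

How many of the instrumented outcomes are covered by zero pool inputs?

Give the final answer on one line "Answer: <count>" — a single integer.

input #1 (b=9, p=-1): events B1->T, B2->T, B1->T, B2->F, B1->F, B4->S, B3->T, B5->F, B6->T, B8->E, B7->F, B9->T, B10->T, B11->F; covers B1=T, B1=F, B2=T, B2=F, B3=T, B4=S, B5=F, B6=T, B7=F, B8=E, B9=T, B10=T, B11=F
input #2 (b=3, p=0): events B1->T, B2->T, B1->F, B4->E, B3->T, B5->F, B6->T, B8->E, B7->F, B9->T, B10->F, B11->F; covers B1=T, B1=F, B2=T, B3=T, B4=E, B5=F, B6=T, B7=F, B8=E, B9=T, B10=F, B11=F
input #3 (b=12, p=3): events B1->F, B4->E, B3->T, B5->T, B8->E, B7->T, B8->E, B7->T, B8->S, B7->F, B9->F, B11->T; covers B1=F, B3=T, B4=E, B5=T, B7=T, B7=F, B8=S, B8=E, B9=F, B11=T
input #4 (b=17, p=-1): events B1->T, B2->T, B1->T, B2->F, B1->F, B4->S, B3->T, B5->F, B6->F, B8->E, B7->T, B8->E, B7->T, B8->E, ...; covers B1=T, B1=F, B2=T, B2=F, B3=T, B4=S, B5=F, B6=F, B7=T, B7=F, B8=S, B8=E, B9=F, B11=T
input #5 (b=14, p=0): events B1->T, B2->T, B1->F, B4->E, B3->T, B5->F, B6->T, B8->E, B7->T, B8->E, B7->T, B8->E, B7->T, B8->E, ...; covers B1=T, B1=F, B2=T, B3=T, B4=E, B5=F, B6=T, B7=T, B7=F, B8=S, B8=E, B9=F, B11=T
input #6 (b=11, p=-1): events B1->T, B2->T, B1->T, B2->F, B1->F, B4->S, B3->T, B5->F, B6->T, B8->E, B7->T, B8->E, B7->T, B8->E, ...; covers B1=T, B1=F, B2=T, B2=F, B3=T, B4=S, B5=F, B6=T, B7=T, B7=F, B8=S, B8=E, B9=T, B10=T, B11=F
input #7 (b=10, p=-1): events B1->T, B2->T, B1->T, B2->F, B1->F, B4->S, B3->T, B5->F, B6->T, B8->E, B7->T, B8->E, B7->T, B8->E, ...; covers B1=T, B1=F, B2=T, B2=F, B3=T, B4=S, B5=F, B6=T, B7=T, B7=F, B8=S, B8=E, B9=T, B10=T, B11=F
input #8 (b=5, p=-1): events B1->T, B2->T, B1->T, B2->F, B1->F, B4->S, B3->T, B5->F, B6->T, B8->E, B7->F, B9->T, B10->T, B11->F; covers B1=T, B1=F, B2=T, B2=F, B3=T, B4=S, B5=F, B6=T, B7=F, B8=E, B9=T, B10=T, B11=F
union over the pool: B1=T, B1=F, B2=T, B2=F, B3=T, B4=S, B4=E, B5=T, B5=F, B6=T, B6=F, B7=T, B7=F, B8=S, B8=E, B9=T, B9=F, B10=T, B10=F, B11=T, B11=F
uncovered (1 of 22): B3=F

Answer: 1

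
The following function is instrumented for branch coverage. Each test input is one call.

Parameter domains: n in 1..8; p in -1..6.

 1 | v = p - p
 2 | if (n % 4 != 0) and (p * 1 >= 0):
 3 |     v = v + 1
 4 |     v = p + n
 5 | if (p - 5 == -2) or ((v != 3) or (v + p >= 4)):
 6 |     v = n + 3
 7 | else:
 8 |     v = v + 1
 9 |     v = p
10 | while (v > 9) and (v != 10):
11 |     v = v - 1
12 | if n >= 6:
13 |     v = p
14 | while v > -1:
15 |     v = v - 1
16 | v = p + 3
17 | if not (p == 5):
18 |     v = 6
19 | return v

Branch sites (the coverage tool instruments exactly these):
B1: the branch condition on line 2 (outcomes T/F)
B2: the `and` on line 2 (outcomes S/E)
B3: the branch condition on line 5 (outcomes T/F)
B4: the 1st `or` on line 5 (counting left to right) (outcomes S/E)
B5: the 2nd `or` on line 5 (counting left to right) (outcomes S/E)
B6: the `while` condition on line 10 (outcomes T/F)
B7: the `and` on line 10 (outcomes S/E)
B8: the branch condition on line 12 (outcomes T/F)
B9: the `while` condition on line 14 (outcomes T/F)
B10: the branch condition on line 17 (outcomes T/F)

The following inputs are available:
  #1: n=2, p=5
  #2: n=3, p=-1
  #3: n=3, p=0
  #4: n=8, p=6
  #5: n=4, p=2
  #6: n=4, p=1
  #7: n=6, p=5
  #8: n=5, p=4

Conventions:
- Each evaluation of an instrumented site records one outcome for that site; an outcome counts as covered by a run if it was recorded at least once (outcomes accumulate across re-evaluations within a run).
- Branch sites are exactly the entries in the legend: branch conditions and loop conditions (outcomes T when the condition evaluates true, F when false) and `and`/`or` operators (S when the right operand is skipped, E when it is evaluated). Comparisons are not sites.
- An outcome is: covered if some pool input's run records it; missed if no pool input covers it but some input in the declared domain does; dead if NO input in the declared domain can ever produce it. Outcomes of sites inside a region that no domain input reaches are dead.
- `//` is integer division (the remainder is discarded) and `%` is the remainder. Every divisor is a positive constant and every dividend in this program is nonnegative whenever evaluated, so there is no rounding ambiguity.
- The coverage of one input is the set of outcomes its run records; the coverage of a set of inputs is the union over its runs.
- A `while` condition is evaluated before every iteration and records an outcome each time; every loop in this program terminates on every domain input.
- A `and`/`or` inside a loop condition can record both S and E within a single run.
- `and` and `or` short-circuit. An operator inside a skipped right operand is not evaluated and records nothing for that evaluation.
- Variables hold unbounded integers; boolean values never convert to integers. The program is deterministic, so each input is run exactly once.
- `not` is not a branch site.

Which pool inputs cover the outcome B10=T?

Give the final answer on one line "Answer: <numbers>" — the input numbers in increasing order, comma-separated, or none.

input #1 (n=2, p=5): does not record B10=T
input #2 (n=3, p=-1): records B10=T
input #3 (n=3, p=0): records B10=T
input #4 (n=8, p=6): records B10=T
input #5 (n=4, p=2): records B10=T
input #6 (n=4, p=1): records B10=T
input #7 (n=6, p=5): does not record B10=T
input #8 (n=5, p=4): records B10=T

Answer: 2, 3, 4, 5, 6, 8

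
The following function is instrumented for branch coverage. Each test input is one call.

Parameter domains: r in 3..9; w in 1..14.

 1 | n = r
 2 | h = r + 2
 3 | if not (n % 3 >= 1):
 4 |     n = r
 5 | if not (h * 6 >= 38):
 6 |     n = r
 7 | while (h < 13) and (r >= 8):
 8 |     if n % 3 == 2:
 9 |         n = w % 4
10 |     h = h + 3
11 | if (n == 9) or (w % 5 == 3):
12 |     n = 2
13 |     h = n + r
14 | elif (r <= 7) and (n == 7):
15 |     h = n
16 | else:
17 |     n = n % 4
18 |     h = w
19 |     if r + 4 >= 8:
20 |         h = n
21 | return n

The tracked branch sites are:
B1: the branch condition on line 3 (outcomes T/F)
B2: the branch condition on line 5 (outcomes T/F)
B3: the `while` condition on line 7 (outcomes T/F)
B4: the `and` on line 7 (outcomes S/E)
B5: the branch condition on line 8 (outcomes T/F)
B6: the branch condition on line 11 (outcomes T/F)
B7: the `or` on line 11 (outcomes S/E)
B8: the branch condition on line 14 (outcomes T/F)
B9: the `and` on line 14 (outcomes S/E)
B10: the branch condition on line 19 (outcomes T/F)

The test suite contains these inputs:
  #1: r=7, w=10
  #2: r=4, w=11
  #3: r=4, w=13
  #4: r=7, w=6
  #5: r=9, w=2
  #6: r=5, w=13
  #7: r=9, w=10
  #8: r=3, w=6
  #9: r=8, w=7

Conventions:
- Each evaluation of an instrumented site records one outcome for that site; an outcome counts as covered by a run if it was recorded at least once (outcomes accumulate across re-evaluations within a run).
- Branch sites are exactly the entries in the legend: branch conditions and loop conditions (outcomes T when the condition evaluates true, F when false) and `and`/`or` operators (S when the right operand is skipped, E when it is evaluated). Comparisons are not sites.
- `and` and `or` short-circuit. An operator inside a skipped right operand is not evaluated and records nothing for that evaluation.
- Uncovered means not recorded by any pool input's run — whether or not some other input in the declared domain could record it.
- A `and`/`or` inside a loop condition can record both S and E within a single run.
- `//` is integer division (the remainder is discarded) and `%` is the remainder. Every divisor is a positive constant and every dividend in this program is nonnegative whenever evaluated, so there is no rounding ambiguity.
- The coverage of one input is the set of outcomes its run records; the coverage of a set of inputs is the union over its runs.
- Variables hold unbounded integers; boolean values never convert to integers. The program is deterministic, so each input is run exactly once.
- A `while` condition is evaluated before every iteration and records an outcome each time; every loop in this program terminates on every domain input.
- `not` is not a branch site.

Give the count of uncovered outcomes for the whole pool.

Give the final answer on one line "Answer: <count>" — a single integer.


input #1, r=7, w=10: events B1->F, B2->F, B4->E, B3->F, B7->E, B6->F, B9->E, B8->T; outcomes B1=F, B2=F, B3=F, B4=E, B6=F, B7=E, B8=T, B9=E
input #2, r=4, w=11: events B1->F, B2->T, B4->E, B3->F, B7->E, B6->F, B9->E, B8->F, B10->T; outcomes B1=F, B2=T, B3=F, B4=E, B6=F, B7=E, B8=F, B9=E, B10=T
input #3, r=4, w=13: events B1->F, B2->T, B4->E, B3->F, B7->E, B6->T; outcomes B1=F, B2=T, B3=F, B4=E, B6=T, B7=E
input #4, r=7, w=6: events B1->F, B2->F, B4->E, B3->F, B7->E, B6->F, B9->E, B8->T; outcomes B1=F, B2=F, B3=F, B4=E, B6=F, B7=E, B8=T, B9=E
input #5, r=9, w=2: events B1->T, B2->F, B4->E, B3->T, B5->F, B4->S, B3->F, B7->S, B6->T; outcomes B1=T, B2=F, B3=T, B3=F, B4=S, B4=E, B5=F, B6=T, B7=S
input #6, r=5, w=13: events B1->F, B2->F, B4->E, B3->F, B7->E, B6->T; outcomes B1=F, B2=F, B3=F, B4=E, B6=T, B7=E
input #7, r=9, w=10: events B1->T, B2->F, B4->E, B3->T, B5->F, B4->S, B3->F, B7->S, B6->T; outcomes B1=T, B2=F, B3=T, B3=F, B4=S, B4=E, B5=F, B6=T, B7=S
input #8, r=3, w=6: events B1->T, B2->T, B4->E, B3->F, B7->E, B6->F, B9->E, B8->F, B10->F; outcomes B1=T, B2=T, B3=F, B4=E, B6=F, B7=E, B8=F, B9=E, B10=F
input #9, r=8, w=7: events B1->F, B2->F, B4->E, B3->T, B5->T, B4->S, B3->F, B7->E, B6->F, B9->S, B8->F, B10->T; outcomes B1=F, B2=F, B3=T, B3=F, B4=S, B4=E, B5=T, B6=F, B7=E, B8=F, B9=S, B10=T
union over the pool: B1=T, B1=F, B2=T, B2=F, B3=T, B3=F, B4=S, B4=E, B5=T, B5=F, B6=T, B6=F, B7=S, B7=E, B8=T, B8=F, B9=S, B9=E, B10=T, B10=F
uncovered (0 of 20): none
Answer: 0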